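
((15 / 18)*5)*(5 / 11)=125 / 66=1.89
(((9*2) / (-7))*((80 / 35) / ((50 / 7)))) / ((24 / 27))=-0.93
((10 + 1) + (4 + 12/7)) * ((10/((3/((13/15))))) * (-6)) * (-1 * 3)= 6084/7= 869.14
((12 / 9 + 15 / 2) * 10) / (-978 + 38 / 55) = -14575 / 161256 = -0.09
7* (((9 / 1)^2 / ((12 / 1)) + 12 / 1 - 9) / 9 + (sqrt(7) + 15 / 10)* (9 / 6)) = 70 / 3 + 21* sqrt(7) / 2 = 51.11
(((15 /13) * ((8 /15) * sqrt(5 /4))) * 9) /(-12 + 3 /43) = -172 * sqrt(5) /741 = -0.52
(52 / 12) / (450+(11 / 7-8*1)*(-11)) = 91 / 10935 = 0.01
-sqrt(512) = -22.63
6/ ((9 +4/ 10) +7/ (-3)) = 45/ 53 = 0.85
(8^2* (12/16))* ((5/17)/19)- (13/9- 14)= 38659/2907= 13.30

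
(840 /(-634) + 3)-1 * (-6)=2433 /317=7.68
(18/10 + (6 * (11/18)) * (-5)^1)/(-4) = 62/15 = 4.13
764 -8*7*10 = 204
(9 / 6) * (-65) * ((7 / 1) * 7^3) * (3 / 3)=-468195 / 2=-234097.50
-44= -44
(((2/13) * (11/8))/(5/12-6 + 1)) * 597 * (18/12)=-5373/130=-41.33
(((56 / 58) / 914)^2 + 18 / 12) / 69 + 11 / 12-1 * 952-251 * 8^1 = -2959.06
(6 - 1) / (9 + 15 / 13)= 65 / 132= 0.49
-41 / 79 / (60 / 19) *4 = -779 / 1185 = -0.66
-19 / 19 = -1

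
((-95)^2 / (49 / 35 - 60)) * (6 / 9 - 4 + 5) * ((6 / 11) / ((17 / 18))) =-8122500 / 54791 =-148.25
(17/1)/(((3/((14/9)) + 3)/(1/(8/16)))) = 476/69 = 6.90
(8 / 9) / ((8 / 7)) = 7 / 9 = 0.78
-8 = -8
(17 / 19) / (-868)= -17 / 16492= -0.00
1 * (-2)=-2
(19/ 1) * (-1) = -19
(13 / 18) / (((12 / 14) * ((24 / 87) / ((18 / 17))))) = 2639 / 816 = 3.23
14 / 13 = 1.08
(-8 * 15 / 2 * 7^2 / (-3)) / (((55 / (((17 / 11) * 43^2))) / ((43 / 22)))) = 132458662 / 1331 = 99518.15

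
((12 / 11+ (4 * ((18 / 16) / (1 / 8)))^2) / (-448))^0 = 1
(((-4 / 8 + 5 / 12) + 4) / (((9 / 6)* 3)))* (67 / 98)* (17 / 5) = 53533 / 26460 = 2.02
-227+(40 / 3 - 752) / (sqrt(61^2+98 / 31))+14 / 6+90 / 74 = -235.55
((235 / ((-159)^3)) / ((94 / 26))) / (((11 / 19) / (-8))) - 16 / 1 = -707453624 / 44216469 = -16.00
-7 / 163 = -0.04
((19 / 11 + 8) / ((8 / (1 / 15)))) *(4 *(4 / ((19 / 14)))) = 2996 / 3135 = 0.96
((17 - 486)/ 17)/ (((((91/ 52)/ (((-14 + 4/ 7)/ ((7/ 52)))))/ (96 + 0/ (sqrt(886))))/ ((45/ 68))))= 1414782720/ 14161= 99906.98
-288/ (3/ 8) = -768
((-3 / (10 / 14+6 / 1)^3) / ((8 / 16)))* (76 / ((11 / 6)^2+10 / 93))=-3562272 / 8202017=-0.43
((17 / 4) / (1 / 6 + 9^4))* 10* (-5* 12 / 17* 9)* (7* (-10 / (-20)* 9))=-255150 / 39367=-6.48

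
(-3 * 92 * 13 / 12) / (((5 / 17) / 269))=-1367327 / 5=-273465.40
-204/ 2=-102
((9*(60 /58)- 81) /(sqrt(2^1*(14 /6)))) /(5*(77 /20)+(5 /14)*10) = -462*sqrt(42) /2059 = -1.45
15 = 15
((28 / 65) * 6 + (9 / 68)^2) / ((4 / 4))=782097 / 300560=2.60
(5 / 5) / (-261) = -1 / 261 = -0.00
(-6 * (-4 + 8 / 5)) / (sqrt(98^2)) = 36 / 245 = 0.15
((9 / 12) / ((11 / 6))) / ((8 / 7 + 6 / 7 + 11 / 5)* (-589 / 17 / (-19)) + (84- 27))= 0.01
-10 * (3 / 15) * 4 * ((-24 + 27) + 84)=-696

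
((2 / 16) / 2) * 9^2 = 81 / 16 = 5.06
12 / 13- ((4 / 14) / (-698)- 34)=1109135 / 31759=34.92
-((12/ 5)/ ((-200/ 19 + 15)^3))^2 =-0.00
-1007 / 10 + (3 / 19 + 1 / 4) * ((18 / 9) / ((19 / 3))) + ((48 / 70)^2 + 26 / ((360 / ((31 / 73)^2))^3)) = -6251098024186359946465403 / 62447915933255750688000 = -100.10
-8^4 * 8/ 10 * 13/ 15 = -212992/ 75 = -2839.89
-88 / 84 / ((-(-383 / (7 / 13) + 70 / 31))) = -682 / 461577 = -0.00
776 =776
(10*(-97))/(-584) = 485/292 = 1.66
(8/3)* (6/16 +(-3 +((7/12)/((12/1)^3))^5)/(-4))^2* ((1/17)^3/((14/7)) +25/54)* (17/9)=9141071568824496793930850563603974116503238040425/3096529437112951024952255230861241926857214918656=2.95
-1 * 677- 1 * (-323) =-354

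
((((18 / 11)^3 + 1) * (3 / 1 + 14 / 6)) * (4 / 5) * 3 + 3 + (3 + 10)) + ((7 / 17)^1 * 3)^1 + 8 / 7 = 69107893 / 791945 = 87.26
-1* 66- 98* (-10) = 914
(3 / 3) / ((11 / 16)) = 16 / 11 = 1.45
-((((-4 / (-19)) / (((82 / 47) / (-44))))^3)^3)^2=-125443898254306673689296977521364360103707566713551211230559993856 / 11160258089411829136498574959273691615632218045839161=-11240232730219.76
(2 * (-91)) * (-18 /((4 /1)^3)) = 51.19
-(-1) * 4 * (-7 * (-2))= 56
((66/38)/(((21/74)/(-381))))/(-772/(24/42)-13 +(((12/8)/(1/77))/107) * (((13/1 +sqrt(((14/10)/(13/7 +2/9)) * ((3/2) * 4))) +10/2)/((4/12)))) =570167262 * sqrt(3930)/4015040562137 +50193754798980/28105283934959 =1.79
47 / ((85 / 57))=2679 / 85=31.52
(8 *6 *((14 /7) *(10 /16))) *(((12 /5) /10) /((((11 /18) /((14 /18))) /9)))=9072 /55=164.95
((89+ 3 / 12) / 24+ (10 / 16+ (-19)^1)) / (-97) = 469 / 3104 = 0.15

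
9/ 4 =2.25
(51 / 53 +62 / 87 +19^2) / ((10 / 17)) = 14214499 / 23055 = 616.55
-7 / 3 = -2.33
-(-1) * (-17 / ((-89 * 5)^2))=-17 / 198025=-0.00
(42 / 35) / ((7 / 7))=6 / 5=1.20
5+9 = 14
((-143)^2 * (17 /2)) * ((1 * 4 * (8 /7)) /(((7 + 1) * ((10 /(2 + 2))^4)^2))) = 177988096 /2734375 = 65.09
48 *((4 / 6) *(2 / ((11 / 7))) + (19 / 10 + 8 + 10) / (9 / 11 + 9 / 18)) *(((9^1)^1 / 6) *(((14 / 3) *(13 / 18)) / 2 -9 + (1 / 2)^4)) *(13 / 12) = -3107500513 / 344520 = -9019.80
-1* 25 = -25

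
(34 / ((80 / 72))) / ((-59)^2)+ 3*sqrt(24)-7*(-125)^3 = 6*sqrt(6)+ 237958984528 / 17405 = 13671889.71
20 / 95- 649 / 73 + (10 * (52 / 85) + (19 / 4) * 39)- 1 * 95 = 8270359 / 94316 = 87.69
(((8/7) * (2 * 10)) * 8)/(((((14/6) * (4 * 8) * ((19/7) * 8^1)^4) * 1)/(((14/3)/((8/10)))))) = 0.00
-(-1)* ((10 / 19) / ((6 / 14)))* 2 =140 / 57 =2.46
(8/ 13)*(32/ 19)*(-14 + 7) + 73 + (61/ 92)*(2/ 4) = 3003043/ 45448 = 66.08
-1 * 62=-62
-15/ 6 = -5/ 2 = -2.50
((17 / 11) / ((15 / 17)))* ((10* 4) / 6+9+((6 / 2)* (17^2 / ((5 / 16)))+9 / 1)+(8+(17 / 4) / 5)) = 1947571 / 396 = 4918.11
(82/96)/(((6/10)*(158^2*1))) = 205/3594816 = 0.00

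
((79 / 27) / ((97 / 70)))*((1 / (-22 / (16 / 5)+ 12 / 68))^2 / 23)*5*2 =1022828800 / 49991951277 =0.02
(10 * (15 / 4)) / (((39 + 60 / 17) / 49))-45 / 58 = 42.43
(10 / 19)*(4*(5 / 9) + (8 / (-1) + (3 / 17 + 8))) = 3670 / 2907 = 1.26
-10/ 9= -1.11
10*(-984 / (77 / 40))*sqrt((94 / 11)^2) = -36998400 / 847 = -43681.70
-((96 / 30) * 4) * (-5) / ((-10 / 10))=-64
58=58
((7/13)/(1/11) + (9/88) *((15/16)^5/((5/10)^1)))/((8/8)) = 3641422363/599785472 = 6.07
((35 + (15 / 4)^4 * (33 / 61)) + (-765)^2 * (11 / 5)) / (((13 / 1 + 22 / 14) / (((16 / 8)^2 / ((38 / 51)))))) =140754173735 / 296704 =474392.57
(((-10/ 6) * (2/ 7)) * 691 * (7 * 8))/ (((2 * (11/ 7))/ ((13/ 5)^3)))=-85015112/ 825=-103048.62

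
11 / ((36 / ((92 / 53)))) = 0.53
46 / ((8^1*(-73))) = -23 / 292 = -0.08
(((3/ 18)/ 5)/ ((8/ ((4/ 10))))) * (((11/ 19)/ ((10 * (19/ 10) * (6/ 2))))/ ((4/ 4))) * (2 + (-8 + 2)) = -11/ 162450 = -0.00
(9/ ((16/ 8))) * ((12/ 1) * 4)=216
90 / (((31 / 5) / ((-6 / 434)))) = -1350 / 6727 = -0.20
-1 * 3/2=-3/2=-1.50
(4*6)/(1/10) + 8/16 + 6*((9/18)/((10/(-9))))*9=1081/5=216.20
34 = 34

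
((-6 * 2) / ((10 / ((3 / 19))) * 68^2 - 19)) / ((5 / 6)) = -216 / 4392515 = -0.00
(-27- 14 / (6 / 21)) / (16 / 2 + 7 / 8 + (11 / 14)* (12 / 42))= -29792 / 3567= -8.35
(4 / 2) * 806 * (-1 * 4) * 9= -58032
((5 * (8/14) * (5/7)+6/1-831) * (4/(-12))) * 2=80650/147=548.64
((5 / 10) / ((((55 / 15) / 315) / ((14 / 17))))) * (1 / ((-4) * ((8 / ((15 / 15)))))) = -6615 / 5984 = -1.11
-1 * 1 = -1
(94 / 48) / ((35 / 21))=47 / 40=1.18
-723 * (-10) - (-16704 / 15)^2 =-30821874 / 25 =-1232874.96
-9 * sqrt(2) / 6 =-3 * sqrt(2) / 2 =-2.12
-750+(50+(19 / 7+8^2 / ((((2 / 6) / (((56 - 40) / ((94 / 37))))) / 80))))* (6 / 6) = 31596513 / 329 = 96038.03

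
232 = 232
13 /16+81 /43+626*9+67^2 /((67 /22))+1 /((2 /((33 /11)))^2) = 4893707 /688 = 7112.95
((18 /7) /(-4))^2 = 81 /196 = 0.41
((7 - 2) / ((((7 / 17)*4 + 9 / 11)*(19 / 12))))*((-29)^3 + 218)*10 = -2711986200 / 8759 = -309622.81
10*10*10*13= 13000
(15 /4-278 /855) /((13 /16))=3604 /855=4.22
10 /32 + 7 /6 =71 /48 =1.48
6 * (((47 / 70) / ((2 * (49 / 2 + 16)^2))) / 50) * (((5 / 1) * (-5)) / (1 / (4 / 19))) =-188 / 1454355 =-0.00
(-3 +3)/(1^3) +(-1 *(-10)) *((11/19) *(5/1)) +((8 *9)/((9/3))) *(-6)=-2186/19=-115.05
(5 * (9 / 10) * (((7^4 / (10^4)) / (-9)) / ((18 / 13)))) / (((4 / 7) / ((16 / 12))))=-218491 / 1080000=-0.20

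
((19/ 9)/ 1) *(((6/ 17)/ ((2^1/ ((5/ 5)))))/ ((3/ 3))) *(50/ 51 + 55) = 20.86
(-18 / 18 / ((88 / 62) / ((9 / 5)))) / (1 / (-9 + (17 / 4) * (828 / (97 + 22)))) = -10044 / 385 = -26.09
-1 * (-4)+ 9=13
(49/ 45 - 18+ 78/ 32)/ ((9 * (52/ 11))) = -114631/ 336960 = -0.34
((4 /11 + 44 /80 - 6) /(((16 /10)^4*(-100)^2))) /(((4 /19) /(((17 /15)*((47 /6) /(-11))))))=5662513 /19031654400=0.00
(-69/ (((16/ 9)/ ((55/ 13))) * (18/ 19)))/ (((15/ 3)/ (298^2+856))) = -323246715/ 104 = -3108141.49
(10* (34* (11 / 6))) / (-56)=-935 / 84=-11.13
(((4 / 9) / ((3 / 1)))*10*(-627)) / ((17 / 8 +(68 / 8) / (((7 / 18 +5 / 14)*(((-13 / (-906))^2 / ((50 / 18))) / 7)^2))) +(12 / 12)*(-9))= -17955500992 / 1964381504618393667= -0.00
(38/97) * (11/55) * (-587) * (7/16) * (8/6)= -78071/2910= -26.83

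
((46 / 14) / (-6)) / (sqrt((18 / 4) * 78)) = -23 * sqrt(39) / 4914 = -0.03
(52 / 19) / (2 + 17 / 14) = 728 / 855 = 0.85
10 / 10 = 1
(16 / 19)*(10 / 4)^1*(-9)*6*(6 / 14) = -6480 / 133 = -48.72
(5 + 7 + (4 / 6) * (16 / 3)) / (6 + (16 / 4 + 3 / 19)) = 2660 / 1737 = 1.53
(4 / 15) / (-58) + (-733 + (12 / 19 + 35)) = -5763788 / 8265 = -697.37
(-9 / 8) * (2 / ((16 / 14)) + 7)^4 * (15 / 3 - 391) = 2606585625 / 1024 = 2545493.77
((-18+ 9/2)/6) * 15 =-135/4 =-33.75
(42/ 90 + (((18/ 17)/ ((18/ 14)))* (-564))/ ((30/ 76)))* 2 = -599858/ 255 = -2352.38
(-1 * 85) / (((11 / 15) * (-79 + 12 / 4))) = 1275 / 836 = 1.53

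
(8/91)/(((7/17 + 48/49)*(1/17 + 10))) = 16184/2576457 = 0.01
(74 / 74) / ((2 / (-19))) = -9.50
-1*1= -1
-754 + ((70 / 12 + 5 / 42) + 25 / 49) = -109888 / 147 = -747.54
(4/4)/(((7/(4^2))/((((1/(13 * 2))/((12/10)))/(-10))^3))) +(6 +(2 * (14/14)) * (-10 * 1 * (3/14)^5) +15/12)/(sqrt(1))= 231009775715/31903181856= 7.24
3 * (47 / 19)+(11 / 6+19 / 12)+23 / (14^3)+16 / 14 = 1875169 / 156408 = 11.99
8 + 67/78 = 691/78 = 8.86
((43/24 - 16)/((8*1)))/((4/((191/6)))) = -14.13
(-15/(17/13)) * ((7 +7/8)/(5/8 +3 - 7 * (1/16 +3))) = 1638/323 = 5.07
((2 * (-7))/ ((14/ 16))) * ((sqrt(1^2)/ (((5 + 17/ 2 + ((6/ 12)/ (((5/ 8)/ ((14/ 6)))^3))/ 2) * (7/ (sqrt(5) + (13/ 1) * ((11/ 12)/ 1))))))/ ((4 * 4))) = -160875/ 2505062 - 6750 * sqrt(5)/ 1252531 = -0.08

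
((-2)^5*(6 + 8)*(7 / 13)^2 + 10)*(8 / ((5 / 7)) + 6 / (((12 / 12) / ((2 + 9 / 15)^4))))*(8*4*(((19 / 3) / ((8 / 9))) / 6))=-1300203.28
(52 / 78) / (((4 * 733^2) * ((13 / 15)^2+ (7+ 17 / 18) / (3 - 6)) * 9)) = -25 / 1375997129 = -0.00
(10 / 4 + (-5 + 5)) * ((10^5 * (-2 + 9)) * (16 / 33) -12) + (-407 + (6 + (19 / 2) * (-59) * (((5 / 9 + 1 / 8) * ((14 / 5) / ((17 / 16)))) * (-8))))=7204045663 / 8415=856095.74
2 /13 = 0.15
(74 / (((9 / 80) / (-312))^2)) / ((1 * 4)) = 1280614400 / 9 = 142290488.89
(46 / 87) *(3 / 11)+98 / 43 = 33240 / 13717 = 2.42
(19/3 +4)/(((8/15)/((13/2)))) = 2015/16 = 125.94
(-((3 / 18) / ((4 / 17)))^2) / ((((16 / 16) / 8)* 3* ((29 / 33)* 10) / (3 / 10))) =-3179 / 69600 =-0.05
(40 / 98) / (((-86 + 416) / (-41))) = -82 / 1617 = -0.05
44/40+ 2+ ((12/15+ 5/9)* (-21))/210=667/225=2.96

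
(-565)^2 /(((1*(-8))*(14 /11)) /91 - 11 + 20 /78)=-136947525 /4657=-29406.81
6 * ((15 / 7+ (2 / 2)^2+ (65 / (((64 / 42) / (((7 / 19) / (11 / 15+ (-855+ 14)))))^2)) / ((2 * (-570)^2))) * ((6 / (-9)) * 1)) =-3731159522048345759 / 296796780162154496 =-12.57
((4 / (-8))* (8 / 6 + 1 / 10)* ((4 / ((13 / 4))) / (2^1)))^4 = 54700816 / 1445900625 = 0.04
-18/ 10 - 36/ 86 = -477/ 215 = -2.22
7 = 7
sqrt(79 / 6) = sqrt(474) / 6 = 3.63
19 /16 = 1.19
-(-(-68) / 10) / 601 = -34 / 3005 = -0.01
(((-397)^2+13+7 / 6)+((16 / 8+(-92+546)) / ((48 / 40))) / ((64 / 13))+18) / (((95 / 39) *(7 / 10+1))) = 98416253 / 2584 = 38086.79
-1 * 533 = -533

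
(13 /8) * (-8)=-13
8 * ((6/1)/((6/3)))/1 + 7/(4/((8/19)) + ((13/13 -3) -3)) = 230/9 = 25.56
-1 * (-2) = 2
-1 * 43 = -43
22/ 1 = 22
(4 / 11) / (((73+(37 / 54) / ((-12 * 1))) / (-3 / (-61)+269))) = 3867264 / 2883287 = 1.34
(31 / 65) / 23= 31 / 1495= 0.02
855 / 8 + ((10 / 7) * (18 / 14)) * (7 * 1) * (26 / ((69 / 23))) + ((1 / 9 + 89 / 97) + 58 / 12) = 10959005 / 48888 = 224.17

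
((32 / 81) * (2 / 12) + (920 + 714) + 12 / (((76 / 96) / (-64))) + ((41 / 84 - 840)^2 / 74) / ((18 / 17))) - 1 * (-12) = 5180893979929 / 535719744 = 9670.90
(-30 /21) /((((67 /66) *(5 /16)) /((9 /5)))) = -19008 /2345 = -8.11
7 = 7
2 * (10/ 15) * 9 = 12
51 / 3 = 17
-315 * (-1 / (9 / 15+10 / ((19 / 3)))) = 3325 / 23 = 144.57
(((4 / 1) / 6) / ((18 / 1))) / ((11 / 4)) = 4 / 297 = 0.01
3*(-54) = -162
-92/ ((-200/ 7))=161/ 50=3.22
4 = 4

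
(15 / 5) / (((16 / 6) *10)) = 0.11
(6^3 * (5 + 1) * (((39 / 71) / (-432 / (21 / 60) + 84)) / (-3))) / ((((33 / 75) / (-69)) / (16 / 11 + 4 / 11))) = -339066000 / 5764561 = -58.82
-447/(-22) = 447/22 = 20.32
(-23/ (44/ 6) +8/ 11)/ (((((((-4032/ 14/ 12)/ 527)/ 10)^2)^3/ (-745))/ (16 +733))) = 9899144808825897452040390625/ 65691648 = 150691071242814572897.31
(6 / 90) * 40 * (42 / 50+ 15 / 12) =418 / 75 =5.57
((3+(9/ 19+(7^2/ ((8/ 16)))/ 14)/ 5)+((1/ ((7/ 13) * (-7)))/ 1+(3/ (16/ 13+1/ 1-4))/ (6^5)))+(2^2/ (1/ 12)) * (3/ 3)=14494258333/ 277512480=52.23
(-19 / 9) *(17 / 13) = -323 / 117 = -2.76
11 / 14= 0.79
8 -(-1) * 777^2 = 603737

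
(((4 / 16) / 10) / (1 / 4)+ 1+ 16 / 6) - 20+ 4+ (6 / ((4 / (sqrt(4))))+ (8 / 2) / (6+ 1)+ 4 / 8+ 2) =-647 / 105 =-6.16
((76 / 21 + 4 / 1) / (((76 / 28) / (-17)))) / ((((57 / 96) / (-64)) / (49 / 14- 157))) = -855080960 / 1083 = -789548.44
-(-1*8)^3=512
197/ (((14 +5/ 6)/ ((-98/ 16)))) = -81.35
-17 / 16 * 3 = -51 / 16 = -3.19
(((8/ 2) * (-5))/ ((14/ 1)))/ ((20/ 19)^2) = -1.29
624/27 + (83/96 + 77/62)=25.22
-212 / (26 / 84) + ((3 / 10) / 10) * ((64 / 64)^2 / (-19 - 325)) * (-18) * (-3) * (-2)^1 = -684.91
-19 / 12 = -1.58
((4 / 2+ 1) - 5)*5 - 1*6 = -16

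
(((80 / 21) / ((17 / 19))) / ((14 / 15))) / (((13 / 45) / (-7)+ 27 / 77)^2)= 116386875 / 2442016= 47.66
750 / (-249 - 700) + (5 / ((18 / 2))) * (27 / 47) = -0.47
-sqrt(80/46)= -2*sqrt(230)/23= -1.32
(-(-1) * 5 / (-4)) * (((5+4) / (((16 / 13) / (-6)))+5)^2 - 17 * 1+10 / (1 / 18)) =-535765 / 256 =-2092.83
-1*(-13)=13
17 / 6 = 2.83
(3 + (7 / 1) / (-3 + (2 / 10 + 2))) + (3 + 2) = -3 / 4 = -0.75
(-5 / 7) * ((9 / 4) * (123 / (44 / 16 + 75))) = -5535 / 2177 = -2.54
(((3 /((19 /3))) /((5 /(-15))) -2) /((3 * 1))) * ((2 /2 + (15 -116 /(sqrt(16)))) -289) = 19630 /57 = 344.39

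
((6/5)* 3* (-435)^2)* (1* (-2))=-1362420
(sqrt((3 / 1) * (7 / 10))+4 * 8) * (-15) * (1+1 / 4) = -600 - 15 * sqrt(210) / 8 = -627.17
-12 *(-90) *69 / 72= 1035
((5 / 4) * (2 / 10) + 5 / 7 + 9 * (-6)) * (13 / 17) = -40.56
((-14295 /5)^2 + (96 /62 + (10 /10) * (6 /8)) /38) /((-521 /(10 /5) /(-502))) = 508807748253 /32302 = 15751586.53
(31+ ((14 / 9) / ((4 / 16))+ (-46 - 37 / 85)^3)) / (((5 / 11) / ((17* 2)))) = -7486601.53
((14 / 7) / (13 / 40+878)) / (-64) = -0.00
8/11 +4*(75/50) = 74/11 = 6.73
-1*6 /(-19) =6 /19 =0.32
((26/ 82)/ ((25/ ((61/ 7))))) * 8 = 6344/ 7175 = 0.88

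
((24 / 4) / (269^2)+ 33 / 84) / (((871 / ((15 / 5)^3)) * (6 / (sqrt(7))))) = 7165251 * sqrt(7) / 3529480136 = 0.01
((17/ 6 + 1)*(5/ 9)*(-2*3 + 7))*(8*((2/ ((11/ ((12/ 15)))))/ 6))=368/ 891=0.41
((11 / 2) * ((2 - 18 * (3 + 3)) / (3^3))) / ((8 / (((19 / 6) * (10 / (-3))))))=55385 / 1944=28.49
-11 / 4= -2.75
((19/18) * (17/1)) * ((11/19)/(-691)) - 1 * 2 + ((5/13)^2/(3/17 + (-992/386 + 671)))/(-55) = -25552309481014/12680804007729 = -2.02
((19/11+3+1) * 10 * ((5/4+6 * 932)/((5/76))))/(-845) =-4120074/715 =-5762.34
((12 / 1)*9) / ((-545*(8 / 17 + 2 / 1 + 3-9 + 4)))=-459 / 1090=-0.42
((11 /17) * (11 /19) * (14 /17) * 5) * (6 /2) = 25410 /5491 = 4.63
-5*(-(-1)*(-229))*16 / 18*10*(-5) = -458000 / 9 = -50888.89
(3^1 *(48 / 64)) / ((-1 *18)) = -1 / 8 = -0.12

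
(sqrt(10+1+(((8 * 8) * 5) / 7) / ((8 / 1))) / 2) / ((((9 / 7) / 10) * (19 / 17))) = 14.23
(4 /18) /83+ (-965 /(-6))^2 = 25867.36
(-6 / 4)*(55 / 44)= -15 / 8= -1.88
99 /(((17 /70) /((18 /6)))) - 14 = 20552 /17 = 1208.94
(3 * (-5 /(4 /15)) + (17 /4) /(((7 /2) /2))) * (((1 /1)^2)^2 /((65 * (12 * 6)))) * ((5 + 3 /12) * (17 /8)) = -25619 /199680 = -0.13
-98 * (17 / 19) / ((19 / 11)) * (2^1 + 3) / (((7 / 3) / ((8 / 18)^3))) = -837760 / 87723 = -9.55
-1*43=-43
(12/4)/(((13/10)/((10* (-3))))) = -900/13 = -69.23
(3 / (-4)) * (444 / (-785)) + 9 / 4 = 8397 / 3140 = 2.67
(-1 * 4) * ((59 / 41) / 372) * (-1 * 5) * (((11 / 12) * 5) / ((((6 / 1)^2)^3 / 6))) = 16225 / 355798656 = 0.00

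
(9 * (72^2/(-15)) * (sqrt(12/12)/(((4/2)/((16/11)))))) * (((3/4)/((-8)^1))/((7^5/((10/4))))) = 5832/184877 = 0.03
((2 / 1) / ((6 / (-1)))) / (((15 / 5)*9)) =-1 / 81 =-0.01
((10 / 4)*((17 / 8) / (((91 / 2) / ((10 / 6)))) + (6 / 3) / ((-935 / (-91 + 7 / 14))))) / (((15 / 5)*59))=277127 / 72288216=0.00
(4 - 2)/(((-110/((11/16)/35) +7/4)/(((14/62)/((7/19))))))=-152/694183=-0.00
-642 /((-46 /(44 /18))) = 2354 /69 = 34.12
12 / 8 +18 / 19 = 93 / 38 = 2.45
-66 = -66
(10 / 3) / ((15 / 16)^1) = 32 / 9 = 3.56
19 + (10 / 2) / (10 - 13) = 52 / 3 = 17.33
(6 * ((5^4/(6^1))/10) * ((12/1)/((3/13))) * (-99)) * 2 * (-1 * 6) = 3861000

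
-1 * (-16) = 16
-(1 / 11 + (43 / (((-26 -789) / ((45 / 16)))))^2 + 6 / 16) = -36505987 / 74818304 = -0.49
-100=-100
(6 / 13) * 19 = 8.77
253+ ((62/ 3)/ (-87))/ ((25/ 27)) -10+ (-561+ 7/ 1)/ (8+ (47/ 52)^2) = 3109692149/ 17284725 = 179.91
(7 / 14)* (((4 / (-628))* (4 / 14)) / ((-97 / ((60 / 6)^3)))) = 1000 / 106603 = 0.01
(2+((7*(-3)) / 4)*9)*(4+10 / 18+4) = -13937 / 36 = -387.14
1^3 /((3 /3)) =1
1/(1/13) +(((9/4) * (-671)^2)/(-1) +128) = -1012901.25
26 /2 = 13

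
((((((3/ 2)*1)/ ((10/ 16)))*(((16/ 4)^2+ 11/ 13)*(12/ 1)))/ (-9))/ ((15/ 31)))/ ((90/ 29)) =-525016/ 14625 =-35.90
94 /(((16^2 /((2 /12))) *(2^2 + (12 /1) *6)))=47 /58368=0.00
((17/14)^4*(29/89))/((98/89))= 2422109/3764768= 0.64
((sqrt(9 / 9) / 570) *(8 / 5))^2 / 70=8 / 71071875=0.00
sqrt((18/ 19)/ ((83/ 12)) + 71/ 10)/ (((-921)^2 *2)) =sqrt(1799782790)/ 26753521140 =0.00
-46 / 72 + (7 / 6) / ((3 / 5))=47 / 36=1.31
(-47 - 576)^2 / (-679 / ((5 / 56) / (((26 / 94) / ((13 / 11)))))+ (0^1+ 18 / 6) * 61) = -91210315 / 375259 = -243.06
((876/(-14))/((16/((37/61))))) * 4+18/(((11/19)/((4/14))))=-5685/9394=-0.61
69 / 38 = 1.82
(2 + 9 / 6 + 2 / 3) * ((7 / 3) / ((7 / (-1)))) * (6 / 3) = -25 / 9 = -2.78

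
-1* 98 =-98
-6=-6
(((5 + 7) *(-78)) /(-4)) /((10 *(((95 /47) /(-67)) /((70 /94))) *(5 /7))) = -384111 /475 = -808.65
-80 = -80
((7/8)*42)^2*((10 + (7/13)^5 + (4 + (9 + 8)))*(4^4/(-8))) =-498169132020/371293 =-1341714.31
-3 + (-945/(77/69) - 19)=-868.82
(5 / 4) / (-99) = -5 / 396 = -0.01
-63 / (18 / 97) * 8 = -2716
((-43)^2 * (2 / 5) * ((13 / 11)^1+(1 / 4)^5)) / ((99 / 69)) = 188862407 / 309760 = 609.71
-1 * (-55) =55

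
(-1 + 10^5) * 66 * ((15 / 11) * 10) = 89999100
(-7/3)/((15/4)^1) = -28/45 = -0.62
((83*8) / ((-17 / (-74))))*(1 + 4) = 245680 / 17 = 14451.76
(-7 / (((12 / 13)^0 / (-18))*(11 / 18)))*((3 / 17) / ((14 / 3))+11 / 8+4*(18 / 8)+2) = 957177 / 374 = 2559.30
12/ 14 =6/ 7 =0.86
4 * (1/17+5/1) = 344/17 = 20.24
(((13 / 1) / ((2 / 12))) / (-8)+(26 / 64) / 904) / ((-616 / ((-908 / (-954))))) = 0.02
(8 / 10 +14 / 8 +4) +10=16.55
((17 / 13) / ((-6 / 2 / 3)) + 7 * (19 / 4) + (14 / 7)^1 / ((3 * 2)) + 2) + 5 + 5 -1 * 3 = 6439 / 156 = 41.28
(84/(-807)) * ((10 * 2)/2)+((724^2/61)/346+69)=263421065/2838757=92.79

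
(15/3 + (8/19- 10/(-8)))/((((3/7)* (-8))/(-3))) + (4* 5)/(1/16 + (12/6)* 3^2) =1220221/175712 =6.94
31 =31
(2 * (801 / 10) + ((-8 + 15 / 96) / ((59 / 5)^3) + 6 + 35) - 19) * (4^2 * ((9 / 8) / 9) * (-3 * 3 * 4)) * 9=-484951190373 / 4107580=-118062.51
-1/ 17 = -0.06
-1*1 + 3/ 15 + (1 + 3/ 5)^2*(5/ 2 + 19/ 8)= 11.68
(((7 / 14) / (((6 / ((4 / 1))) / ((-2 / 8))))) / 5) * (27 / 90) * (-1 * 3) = 3 / 200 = 0.02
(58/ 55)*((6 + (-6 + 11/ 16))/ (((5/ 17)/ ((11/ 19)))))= 1.43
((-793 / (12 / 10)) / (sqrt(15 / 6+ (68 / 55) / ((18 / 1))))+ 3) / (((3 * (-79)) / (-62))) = -107.08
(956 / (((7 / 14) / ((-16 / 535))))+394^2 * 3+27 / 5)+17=249135172 / 535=465673.22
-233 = -233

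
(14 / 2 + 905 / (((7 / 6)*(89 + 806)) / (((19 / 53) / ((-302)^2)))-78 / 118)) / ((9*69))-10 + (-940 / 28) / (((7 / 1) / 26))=-3661272343686495124 / 27184448449810323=-134.68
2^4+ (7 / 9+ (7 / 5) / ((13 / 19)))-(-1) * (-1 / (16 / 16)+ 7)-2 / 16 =24.70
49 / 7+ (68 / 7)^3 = 316833 / 343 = 923.71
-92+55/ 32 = -2889/ 32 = -90.28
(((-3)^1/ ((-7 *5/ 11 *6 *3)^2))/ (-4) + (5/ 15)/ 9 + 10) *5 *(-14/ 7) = -5311721/ 52920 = -100.37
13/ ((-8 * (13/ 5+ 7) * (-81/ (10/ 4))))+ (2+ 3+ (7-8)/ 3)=290629/ 62208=4.67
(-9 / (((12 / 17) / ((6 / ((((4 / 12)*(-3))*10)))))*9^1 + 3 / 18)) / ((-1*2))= -459 / 1063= -0.43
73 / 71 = 1.03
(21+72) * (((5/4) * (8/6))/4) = 155/4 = 38.75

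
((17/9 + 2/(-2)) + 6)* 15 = 310/3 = 103.33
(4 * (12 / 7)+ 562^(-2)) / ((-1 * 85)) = -15160519 / 187927180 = -0.08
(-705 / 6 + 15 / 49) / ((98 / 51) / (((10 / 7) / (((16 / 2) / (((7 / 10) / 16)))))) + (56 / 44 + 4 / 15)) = -32215425 / 68035324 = -0.47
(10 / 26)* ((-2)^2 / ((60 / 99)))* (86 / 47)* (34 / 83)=96492 / 50713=1.90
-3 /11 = -0.27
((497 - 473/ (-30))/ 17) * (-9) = -46149/ 170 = -271.46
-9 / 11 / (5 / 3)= -27 / 55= -0.49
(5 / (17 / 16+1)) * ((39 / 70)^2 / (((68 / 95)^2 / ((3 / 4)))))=2745405 / 2492336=1.10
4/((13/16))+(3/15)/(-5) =1587/325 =4.88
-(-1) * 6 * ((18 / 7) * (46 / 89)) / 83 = 4968 / 51709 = 0.10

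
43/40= 1.08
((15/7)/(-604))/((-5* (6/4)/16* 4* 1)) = 0.00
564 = 564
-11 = -11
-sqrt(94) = -9.70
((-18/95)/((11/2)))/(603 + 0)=-4/70015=-0.00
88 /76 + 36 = 706 /19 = 37.16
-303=-303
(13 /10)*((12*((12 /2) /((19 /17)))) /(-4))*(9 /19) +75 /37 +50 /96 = -23624551 /3205680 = -7.37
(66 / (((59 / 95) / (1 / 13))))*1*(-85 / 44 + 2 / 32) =-93765 / 6136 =-15.28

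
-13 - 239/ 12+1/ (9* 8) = -2369/ 72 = -32.90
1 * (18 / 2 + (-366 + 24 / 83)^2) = 921427317 / 6889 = 133753.42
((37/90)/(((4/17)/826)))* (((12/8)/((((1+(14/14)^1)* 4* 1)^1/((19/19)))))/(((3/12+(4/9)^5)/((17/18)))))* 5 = 4779.80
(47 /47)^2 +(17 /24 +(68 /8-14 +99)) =2285 /24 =95.21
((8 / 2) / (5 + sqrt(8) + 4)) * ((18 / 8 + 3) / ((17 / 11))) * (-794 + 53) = -1540539 / 1241 + 342342 * sqrt(2) / 1241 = -851.24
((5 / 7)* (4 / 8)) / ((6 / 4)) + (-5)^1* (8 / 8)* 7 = -730 / 21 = -34.76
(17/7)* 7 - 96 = -79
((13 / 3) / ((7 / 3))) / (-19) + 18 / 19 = 113 / 133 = 0.85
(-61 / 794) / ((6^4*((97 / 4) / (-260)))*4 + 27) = 3965 / 23560362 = 0.00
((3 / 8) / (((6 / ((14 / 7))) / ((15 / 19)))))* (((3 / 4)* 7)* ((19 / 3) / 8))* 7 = 735 / 256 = 2.87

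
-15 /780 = -1 /52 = -0.02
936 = 936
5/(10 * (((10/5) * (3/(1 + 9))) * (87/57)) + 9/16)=304/591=0.51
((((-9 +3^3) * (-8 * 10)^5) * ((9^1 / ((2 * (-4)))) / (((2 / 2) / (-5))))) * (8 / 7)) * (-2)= 5308416000000 / 7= 758345142857.14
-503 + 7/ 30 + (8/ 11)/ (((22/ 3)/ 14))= -501.38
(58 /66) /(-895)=-29 /29535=-0.00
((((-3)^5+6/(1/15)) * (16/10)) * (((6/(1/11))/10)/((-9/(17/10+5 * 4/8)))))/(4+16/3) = 10098/125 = 80.78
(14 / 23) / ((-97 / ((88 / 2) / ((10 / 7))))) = -2156 / 11155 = -0.19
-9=-9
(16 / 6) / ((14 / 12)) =16 / 7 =2.29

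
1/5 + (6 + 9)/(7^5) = 16882/84035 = 0.20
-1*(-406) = 406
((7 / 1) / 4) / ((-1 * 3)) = -7 / 12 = -0.58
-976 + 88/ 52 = -12666/ 13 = -974.31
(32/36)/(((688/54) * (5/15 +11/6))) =18/559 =0.03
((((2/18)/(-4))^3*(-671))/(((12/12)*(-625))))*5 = -671/5832000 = -0.00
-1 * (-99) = 99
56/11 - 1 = 45/11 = 4.09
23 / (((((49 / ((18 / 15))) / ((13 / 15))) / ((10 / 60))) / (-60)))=-4.88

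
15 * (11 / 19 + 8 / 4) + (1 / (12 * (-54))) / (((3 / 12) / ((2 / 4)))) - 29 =59597 / 6156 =9.68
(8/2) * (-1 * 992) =-3968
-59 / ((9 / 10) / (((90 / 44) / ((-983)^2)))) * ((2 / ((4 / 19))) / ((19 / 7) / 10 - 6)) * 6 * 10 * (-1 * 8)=-470820000 / 4262300779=-0.11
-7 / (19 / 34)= -238 / 19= -12.53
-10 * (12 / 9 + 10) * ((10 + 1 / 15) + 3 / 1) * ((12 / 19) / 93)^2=-213248 / 3122289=-0.07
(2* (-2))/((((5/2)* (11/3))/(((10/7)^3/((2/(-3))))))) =7200/3773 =1.91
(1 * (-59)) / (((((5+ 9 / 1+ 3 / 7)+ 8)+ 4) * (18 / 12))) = -826 / 555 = -1.49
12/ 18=2/ 3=0.67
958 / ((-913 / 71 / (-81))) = 5509458 / 913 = 6034.46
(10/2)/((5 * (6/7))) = 7/6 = 1.17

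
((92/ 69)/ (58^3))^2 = 1/ 21413639556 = 0.00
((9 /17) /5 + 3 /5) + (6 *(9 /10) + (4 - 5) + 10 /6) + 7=3512 /255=13.77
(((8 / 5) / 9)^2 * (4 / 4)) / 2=32 / 2025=0.02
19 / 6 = 3.17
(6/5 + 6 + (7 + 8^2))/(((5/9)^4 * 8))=2565351/25000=102.61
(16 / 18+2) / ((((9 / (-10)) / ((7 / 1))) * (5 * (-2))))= 182 / 81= 2.25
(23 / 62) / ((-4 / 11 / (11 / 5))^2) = 336743 / 24800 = 13.58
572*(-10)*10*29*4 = -6635200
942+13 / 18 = 16969 / 18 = 942.72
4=4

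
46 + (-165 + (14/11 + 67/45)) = -57538/495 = -116.24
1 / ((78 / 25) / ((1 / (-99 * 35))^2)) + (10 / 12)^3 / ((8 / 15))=1300674407 / 1198701504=1.09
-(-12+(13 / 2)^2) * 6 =-363 / 2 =-181.50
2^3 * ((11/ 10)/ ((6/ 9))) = 66/ 5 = 13.20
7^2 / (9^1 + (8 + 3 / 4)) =196 / 71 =2.76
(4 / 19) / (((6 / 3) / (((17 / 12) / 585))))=17 / 66690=0.00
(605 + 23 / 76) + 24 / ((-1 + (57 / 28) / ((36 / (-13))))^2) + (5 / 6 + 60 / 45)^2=71833953659 / 116242038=617.97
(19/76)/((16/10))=5/32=0.16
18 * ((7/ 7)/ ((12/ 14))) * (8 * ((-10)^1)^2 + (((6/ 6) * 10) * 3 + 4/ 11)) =191814/ 11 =17437.64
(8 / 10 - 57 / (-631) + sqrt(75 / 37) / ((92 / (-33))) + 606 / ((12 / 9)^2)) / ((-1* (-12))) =8626157 / 302880 - 55* sqrt(111) / 13616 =28.44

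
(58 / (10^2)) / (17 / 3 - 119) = -87 / 17000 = -0.01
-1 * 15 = -15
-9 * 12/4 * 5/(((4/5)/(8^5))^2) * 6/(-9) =150994944000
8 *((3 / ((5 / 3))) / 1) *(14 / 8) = 126 / 5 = 25.20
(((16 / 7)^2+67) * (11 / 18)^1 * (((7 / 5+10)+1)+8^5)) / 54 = 1063423493 / 39690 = 26793.23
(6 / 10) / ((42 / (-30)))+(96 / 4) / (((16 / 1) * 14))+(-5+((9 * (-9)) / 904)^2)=-30395369 / 5720512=-5.31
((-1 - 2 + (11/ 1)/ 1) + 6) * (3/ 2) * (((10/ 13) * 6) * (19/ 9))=2660/ 13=204.62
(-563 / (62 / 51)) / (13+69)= -28713 / 5084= -5.65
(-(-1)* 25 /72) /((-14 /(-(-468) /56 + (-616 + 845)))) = -83075 /14112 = -5.89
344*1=344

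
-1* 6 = -6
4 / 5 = 0.80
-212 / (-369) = 212 / 369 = 0.57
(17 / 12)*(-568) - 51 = -2567 / 3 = -855.67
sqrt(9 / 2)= 3 * sqrt(2) / 2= 2.12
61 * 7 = 427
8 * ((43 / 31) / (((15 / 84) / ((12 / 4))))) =28896 / 155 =186.43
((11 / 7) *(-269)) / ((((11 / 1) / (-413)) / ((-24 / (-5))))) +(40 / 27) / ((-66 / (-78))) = 113131088 / 1485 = 76182.55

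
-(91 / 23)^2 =-8281 / 529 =-15.65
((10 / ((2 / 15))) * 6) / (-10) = -45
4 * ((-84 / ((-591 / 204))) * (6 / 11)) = 137088 / 2167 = 63.26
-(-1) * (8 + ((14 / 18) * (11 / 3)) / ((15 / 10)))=802 / 81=9.90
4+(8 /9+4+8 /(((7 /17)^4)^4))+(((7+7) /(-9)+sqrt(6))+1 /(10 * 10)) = sqrt(6)+116786933713746529185403 /9969879170880300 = 11713979.29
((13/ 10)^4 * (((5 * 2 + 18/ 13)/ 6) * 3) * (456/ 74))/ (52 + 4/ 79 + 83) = 9893091/ 13336250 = 0.74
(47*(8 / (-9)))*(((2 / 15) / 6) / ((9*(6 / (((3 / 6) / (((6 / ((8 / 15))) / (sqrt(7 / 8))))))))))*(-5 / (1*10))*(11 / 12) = 517*sqrt(14) / 5904900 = 0.00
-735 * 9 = -6615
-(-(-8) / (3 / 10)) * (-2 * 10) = 1600 / 3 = 533.33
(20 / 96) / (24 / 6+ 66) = 1 / 336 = 0.00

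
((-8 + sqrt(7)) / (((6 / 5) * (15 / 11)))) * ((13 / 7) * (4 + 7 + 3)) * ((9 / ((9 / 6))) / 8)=-286 / 3 + 143 * sqrt(7) / 12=-63.80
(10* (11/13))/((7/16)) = 19.34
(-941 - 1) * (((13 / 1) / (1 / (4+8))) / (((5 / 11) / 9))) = -14548248 / 5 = -2909649.60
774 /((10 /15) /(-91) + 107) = 211302 /29209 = 7.23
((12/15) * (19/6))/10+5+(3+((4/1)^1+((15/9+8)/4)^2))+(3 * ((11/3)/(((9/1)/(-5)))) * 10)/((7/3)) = -204041/25200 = -8.10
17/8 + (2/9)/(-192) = 1835/864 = 2.12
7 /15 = 0.47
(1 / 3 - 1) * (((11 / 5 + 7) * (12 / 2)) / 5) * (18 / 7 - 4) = 368 / 35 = 10.51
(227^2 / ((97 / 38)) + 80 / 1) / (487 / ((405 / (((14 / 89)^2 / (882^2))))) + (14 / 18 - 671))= -25030479152355390 / 827764301819081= -30.24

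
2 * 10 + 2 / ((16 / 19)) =179 / 8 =22.38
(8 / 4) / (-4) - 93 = -187 / 2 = -93.50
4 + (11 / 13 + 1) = 76 / 13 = 5.85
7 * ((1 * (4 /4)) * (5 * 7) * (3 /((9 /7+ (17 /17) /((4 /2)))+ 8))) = 10290 /137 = 75.11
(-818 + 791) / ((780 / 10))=-9 / 26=-0.35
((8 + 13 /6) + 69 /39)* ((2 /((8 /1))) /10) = 931 /3120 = 0.30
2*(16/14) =16/7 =2.29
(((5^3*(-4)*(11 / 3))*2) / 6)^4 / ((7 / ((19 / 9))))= 17386187500000000 / 413343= 42062373138.05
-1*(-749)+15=764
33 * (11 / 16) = 363 / 16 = 22.69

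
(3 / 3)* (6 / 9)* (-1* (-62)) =41.33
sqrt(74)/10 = 0.86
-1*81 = -81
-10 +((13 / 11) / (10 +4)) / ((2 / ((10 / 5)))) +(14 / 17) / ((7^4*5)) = -6359911 / 641410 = -9.92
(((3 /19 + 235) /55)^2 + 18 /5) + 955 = 1066778189 /1092025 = 976.88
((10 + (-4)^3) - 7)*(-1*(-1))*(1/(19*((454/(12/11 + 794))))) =-266753/47443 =-5.62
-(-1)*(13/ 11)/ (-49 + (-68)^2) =13/ 50325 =0.00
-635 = -635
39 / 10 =3.90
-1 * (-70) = 70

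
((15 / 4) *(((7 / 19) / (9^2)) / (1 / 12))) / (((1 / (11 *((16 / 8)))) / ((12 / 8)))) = 385 / 57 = 6.75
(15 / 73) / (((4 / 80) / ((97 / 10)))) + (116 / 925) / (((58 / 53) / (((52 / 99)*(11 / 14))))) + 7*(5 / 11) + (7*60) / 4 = 6929945068 / 46794825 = 148.09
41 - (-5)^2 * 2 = -9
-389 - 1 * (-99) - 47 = -337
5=5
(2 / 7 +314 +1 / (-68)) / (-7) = -44.90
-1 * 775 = -775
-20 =-20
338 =338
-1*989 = -989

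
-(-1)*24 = 24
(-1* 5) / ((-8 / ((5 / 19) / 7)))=25 / 1064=0.02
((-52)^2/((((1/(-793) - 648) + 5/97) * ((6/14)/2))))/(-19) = 727980344/710233395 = 1.02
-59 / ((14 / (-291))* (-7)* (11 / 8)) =-68676 / 539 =-127.41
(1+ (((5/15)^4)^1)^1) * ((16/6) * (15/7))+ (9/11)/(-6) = 70459/12474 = 5.65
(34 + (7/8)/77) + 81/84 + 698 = 451513/616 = 732.98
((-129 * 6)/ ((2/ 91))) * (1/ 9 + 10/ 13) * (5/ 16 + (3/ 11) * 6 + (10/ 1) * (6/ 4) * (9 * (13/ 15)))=-649047805/ 176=-3687771.62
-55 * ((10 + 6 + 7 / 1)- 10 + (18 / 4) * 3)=-2915 / 2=-1457.50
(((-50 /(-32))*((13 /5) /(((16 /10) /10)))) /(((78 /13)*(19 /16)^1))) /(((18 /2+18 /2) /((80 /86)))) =8125 /44118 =0.18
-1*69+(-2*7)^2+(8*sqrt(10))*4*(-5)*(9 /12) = -252.47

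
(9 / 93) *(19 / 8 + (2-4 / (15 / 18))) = -51 / 1240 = -0.04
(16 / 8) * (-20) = -40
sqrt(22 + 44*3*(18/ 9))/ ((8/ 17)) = 17*sqrt(286)/ 8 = 35.94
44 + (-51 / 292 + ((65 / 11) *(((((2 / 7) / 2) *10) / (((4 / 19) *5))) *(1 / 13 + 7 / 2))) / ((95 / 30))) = 1189039 / 22484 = 52.88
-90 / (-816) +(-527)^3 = -19905392873 / 136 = -146363182.89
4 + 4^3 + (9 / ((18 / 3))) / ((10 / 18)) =70.70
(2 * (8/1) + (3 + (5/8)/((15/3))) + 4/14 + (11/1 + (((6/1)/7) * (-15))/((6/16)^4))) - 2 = -313361/504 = -621.75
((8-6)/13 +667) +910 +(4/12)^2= 184540/117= 1577.26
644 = 644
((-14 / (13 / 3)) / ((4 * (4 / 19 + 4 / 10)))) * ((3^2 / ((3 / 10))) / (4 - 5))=29925 / 754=39.69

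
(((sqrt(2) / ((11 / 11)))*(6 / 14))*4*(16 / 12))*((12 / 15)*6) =384*sqrt(2) / 35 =15.52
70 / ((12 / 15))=175 / 2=87.50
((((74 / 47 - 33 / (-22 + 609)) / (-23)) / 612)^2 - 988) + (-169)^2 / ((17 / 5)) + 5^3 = 1136700097334901372961 / 150810102351159696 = 7537.29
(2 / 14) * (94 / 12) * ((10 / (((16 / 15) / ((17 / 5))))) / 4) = 3995 / 448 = 8.92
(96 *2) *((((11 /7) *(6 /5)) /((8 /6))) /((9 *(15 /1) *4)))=88 /175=0.50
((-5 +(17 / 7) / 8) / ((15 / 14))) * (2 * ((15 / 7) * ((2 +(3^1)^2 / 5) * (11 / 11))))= -4997 / 70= -71.39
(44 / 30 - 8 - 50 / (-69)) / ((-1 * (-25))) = -668 / 2875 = -0.23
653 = 653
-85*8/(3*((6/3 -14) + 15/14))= 560/27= 20.74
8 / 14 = 4 / 7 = 0.57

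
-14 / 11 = -1.27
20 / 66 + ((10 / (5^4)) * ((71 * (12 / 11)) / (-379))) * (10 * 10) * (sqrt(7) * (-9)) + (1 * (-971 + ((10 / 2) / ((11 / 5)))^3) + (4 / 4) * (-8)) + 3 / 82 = -316595105 / 327426 + 61344 * sqrt(7) / 20845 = -959.14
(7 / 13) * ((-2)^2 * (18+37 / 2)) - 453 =-4867 / 13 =-374.38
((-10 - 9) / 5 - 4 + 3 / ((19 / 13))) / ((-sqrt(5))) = 546 * sqrt(5) / 475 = 2.57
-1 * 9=-9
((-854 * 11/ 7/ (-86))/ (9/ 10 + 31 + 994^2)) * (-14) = -93940/ 424869197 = -0.00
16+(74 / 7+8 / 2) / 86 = 4867 / 301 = 16.17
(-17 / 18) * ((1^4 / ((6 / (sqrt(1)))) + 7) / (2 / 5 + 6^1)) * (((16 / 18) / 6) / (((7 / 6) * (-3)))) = 3655 / 81648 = 0.04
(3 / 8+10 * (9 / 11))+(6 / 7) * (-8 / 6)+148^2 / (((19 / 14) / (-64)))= -12089519371 / 11704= -1032939.11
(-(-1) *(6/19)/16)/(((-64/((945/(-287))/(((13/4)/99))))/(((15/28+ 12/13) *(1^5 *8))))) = 0.36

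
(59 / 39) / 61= 59 / 2379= 0.02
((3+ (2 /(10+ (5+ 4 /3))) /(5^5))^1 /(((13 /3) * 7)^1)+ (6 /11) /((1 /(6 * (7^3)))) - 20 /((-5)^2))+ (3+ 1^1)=13274408621 /11790625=1125.84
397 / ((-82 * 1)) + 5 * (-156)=-64357 / 82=-784.84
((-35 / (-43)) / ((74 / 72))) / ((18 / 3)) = 210 / 1591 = 0.13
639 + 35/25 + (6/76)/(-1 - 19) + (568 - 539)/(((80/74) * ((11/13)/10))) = 8004021/8360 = 957.42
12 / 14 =6 / 7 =0.86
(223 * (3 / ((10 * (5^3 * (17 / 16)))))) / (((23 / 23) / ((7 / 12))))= 3122 / 10625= 0.29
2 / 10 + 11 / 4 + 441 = 8879 / 20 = 443.95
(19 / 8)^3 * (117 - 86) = 212629 / 512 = 415.29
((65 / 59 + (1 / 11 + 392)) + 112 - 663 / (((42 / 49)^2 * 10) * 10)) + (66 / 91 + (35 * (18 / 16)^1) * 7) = 54749019139 / 70870800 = 772.52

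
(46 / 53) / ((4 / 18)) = 207 / 53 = 3.91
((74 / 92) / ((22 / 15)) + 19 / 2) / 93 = 0.11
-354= -354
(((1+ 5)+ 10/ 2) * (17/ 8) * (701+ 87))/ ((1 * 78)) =36839/ 156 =236.15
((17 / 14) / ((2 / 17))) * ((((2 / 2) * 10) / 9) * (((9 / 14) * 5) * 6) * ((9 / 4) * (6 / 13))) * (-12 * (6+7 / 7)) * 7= -1755675 / 13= -135051.92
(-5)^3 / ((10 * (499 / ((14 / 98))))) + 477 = 3332297 / 6986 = 477.00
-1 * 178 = -178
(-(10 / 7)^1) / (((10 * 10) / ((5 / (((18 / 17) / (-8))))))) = 34 / 63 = 0.54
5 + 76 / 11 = 11.91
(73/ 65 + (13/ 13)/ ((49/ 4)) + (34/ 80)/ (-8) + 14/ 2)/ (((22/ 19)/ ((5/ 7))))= 31570761/ 6278272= 5.03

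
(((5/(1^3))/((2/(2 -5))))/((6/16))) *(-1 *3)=60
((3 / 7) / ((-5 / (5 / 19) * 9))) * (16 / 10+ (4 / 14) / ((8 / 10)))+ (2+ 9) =307093 / 27930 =11.00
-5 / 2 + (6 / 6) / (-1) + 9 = 11 / 2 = 5.50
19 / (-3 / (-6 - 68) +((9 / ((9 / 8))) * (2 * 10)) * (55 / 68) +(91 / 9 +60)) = 215118 / 2259457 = 0.10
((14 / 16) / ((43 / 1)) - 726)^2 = 62368569169 / 118336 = 527046.45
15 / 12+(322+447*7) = 13809 / 4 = 3452.25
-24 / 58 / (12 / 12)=-12 / 29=-0.41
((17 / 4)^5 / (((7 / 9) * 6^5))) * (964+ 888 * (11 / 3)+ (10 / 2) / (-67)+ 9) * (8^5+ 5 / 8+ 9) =1953543743617059 / 61472768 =31779010.56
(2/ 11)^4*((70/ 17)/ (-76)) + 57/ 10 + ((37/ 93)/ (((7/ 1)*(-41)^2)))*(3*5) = 98335356103377/ 17250461184110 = 5.70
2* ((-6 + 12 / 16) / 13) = -21 / 26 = -0.81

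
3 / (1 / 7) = 21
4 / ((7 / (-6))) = -3.43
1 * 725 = 725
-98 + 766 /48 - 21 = -2473 /24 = -103.04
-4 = -4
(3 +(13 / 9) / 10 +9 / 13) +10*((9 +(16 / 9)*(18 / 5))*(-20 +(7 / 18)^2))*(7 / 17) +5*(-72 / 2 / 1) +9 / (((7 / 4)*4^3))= -1434.73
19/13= 1.46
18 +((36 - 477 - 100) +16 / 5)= -2599 / 5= -519.80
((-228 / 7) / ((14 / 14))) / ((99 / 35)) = -380 / 33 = -11.52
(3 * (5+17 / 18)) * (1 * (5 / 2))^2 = 2675 / 24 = 111.46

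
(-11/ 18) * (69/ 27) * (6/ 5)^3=-1012/ 375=-2.70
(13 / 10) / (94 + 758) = 13 / 8520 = 0.00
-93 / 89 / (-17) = 93 / 1513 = 0.06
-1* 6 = -6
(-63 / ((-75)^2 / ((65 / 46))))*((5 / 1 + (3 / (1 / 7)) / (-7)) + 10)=-546 / 2875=-0.19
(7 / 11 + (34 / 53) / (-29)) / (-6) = -10385 / 101442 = -0.10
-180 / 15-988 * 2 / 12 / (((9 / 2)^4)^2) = -1549808420 / 129140163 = -12.00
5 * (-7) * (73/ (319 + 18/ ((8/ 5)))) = -10220/ 1321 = -7.74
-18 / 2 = -9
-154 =-154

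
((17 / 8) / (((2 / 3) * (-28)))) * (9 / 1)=-459 / 448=-1.02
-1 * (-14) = 14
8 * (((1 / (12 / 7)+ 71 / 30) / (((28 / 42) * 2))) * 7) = 1239 / 10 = 123.90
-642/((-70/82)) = 26322/35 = 752.06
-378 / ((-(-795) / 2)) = -252 / 265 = -0.95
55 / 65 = 0.85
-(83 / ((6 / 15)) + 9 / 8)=-1669 / 8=-208.62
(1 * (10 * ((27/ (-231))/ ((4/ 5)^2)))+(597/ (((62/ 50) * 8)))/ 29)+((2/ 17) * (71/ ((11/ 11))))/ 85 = 138915289/ 400108940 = 0.35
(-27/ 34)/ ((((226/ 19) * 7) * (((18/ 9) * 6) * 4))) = -171/ 860608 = -0.00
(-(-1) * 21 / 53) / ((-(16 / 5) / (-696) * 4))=9135 / 424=21.54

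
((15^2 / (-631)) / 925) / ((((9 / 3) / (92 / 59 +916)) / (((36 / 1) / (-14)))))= 2923344 / 9642311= 0.30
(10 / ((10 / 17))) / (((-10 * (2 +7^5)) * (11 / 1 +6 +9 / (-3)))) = -0.00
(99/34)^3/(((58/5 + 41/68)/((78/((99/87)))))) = 18474885/133229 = 138.67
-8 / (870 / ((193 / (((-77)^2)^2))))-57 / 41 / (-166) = 871614397363 / 104074444715010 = 0.01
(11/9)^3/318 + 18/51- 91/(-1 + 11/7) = -1252373101/7881948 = -158.89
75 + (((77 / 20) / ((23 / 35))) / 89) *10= 309745 / 4094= 75.66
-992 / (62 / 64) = -1024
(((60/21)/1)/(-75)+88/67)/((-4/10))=-4486/1407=-3.19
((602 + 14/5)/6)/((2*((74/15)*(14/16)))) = 11.68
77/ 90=0.86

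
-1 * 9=-9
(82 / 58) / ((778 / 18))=369 / 11281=0.03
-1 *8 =-8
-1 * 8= -8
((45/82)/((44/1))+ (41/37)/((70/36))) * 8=4.66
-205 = -205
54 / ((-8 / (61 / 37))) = -1647 / 148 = -11.13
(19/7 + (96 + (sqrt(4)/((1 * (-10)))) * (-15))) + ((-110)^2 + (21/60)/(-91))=12201.71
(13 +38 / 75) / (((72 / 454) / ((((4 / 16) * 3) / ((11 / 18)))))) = 229951 / 2200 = 104.52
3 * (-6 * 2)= -36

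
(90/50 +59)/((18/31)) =4712/45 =104.71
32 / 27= 1.19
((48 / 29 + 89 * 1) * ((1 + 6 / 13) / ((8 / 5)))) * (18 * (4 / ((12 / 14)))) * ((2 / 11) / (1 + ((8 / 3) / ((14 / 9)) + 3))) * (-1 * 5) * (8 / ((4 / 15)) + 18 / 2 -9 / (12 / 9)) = -35689.23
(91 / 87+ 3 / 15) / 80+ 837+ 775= 28049071 / 17400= 1612.02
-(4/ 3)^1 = -4/ 3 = -1.33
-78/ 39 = -2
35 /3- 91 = -238 /3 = -79.33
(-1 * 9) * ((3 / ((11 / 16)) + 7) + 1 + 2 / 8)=-4995 / 44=-113.52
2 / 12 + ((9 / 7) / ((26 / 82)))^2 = 825247 / 49686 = 16.61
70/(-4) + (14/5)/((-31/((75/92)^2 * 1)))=-17.56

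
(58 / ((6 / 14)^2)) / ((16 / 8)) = 1421 / 9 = 157.89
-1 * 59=-59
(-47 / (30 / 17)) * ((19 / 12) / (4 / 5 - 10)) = 15181 / 3312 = 4.58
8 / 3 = 2.67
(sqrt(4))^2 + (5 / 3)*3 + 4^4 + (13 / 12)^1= 3193 / 12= 266.08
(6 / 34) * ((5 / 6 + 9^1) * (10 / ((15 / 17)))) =59 / 3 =19.67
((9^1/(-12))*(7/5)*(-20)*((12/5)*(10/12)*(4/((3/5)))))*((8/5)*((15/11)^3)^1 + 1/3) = 1229.32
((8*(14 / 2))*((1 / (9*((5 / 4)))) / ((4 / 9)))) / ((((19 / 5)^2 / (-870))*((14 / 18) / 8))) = -2505600 / 361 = -6940.72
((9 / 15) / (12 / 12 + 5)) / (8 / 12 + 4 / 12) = 1 / 10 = 0.10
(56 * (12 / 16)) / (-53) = -42 / 53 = -0.79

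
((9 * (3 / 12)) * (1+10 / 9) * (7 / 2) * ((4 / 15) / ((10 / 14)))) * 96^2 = 1430016 / 25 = 57200.64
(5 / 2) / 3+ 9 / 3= 23 / 6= 3.83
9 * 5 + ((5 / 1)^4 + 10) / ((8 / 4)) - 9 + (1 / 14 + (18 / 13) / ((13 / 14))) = 420039 / 1183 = 355.06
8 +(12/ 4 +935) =946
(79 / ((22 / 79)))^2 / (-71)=-38950081 / 34364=-1133.46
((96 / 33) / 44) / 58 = 4 / 3509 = 0.00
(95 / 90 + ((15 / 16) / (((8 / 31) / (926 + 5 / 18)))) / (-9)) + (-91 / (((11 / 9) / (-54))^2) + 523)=-148439801635 / 836352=-177484.84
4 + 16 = 20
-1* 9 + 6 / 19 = -165 / 19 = -8.68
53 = 53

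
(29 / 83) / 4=29 / 332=0.09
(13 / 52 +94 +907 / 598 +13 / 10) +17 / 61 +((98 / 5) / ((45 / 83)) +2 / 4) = 2199566309 / 16415100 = 134.00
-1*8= -8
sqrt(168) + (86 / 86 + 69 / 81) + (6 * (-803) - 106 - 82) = -135112 / 27 + 2 * sqrt(42) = -4991.19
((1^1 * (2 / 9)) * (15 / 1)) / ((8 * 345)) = 1 / 828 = 0.00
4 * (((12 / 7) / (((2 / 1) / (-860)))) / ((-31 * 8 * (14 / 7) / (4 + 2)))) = 7740 / 217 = 35.67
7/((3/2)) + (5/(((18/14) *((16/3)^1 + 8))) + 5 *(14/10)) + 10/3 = 15.29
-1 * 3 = -3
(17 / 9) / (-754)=-0.00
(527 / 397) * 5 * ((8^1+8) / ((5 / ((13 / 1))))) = 276.11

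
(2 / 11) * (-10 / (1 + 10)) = -20 / 121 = -0.17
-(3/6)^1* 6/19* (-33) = 99/19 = 5.21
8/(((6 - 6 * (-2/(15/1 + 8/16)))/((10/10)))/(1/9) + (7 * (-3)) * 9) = -248/3969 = -0.06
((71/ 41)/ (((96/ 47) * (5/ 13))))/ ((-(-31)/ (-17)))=-737477/ 610080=-1.21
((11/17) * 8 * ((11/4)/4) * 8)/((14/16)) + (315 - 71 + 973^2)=112693659/119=947005.54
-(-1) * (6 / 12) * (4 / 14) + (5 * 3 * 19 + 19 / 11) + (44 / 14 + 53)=26412 / 77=343.01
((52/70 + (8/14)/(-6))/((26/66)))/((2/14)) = 748/65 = 11.51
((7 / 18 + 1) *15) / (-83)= -125 / 498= -0.25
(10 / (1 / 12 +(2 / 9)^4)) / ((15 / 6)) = 104976 / 2251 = 46.64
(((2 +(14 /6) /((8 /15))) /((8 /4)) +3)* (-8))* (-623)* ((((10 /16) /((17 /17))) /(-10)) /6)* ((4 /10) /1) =-20559 /160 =-128.49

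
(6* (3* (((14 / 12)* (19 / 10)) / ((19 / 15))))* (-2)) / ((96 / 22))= -231 / 16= -14.44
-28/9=-3.11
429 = 429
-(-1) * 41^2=1681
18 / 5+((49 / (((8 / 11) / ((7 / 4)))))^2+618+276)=75773357 / 5120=14799.48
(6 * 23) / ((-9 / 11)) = -506 / 3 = -168.67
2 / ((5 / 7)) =14 / 5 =2.80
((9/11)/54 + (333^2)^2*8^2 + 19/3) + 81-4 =51939868241405/66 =786967700627.35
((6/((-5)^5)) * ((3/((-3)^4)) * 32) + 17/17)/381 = 28061/10715625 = 0.00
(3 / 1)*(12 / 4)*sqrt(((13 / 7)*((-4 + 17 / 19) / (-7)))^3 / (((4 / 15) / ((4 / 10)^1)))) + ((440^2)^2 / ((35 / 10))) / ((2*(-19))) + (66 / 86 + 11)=-1611681212702 / 5719 + 6903*sqrt(87438) / 247646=-281811709.31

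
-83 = -83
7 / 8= 0.88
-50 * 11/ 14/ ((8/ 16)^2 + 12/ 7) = -20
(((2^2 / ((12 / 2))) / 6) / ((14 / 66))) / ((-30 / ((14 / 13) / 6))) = -11 / 3510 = -0.00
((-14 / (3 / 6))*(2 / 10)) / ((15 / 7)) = -196 / 75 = -2.61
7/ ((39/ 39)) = 7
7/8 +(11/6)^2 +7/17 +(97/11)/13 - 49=-7644313/175032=-43.67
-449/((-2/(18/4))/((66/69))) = 44451/46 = 966.33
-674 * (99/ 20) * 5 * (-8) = 133452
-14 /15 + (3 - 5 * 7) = -494 /15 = -32.93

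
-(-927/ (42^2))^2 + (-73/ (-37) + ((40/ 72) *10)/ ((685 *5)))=2976635339/ 1752576336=1.70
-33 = -33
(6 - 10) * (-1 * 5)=20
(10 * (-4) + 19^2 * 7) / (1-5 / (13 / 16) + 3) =-32331 / 28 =-1154.68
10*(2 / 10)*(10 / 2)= 10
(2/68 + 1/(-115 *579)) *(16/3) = 532408/3395835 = 0.16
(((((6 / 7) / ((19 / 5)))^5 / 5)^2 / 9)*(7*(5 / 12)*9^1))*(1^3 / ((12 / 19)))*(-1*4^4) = -209952000000000 / 13021612539908538853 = -0.00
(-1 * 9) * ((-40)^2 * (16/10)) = -23040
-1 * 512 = -512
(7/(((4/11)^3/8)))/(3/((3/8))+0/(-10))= 9317/64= 145.58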